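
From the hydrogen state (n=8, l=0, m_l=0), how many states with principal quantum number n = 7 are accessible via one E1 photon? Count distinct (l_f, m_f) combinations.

3

E1 requires Δl = ±1, so l_f ∈ {-1, 1}; with 0 ≤ l_f ≤ n_f−1 = 6, the allowed l_f values are {1}.
For l_f = 1: m_f ∈ {m_i−1, m_i, m_i+1} ∩ [−1, 1] = {-1, 0, 1} → 3 states.
Total: 3.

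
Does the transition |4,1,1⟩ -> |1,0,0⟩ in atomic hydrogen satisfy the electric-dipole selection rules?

allowed

l: 1 → 0 (Δl = -1). Δl = ±1 passes.
Δm_l = 0 − (1) = -1. E1 requires Δm_l = 0, ±1: passes.
All E1 selection rules are satisfied.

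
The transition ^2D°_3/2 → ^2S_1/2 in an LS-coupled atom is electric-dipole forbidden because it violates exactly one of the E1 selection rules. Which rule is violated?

Parity must change: odd → even — ✓.
ΔS = 0: S: 1/2 → 1/2 — ✓.
ΔL = 0, ±1 (not L=0↔0): L: 2 → 0, ΔL = -2 — ✗.
ΔJ = 0, ±1 (not J=0↔0): J: 3/2 → 1/2, ΔJ = -1 — ✓.

the ΔL = 0, ±1 rule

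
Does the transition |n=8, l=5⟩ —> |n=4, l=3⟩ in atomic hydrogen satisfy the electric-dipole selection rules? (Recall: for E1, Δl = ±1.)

Δl = 3 − 5 = -2; the E1 rule Δl = ±1 is ✗.
The transition is electric-dipole forbidden.

forbidden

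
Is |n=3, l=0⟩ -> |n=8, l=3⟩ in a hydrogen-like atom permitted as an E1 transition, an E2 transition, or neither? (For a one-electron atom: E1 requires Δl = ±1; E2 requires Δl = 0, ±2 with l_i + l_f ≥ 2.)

Δl = 3 − 0 = +3; l_i + l_f = 3.
E1 (Δl = ±1): not satisfied.
E2 (Δl = 0,±2, l_i+l_f ≥ 2): not satisfied.

neither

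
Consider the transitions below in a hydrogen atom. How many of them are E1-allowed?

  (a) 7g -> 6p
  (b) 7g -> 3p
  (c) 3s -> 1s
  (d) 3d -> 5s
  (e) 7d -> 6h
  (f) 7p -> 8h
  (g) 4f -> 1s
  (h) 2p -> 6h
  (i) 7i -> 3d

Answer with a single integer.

0

(a) forbidden — Δl = -3 (E1 requires Δl = ±1)
(b) forbidden — Δl = -3 (E1 requires Δl = ±1)
(c) forbidden — Δl = +0 (E1 requires Δl = ±1)
(d) forbidden — Δl = -2 (E1 requires Δl = ±1)
(e) forbidden — Δl = +3 (E1 requires Δl = ±1)
(f) forbidden — Δl = +4 (E1 requires Δl = ±1)
(g) forbidden — Δl = -3 (E1 requires Δl = ±1)
(h) forbidden — Δl = +4 (E1 requires Δl = ±1)
(i) forbidden — Δl = -4 (E1 requires Δl = ±1)
Total allowed: 0 of 9.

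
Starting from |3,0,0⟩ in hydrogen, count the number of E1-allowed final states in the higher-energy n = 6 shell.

3

E1 requires Δl = ±1, so l_f ∈ {-1, 1}; with 0 ≤ l_f ≤ n_f−1 = 5, the allowed l_f values are {1}.
For l_f = 1: m_f ∈ {m_i−1, m_i, m_i+1} ∩ [−1, 1] = {-1, 0, 1} → 3 states.
Total: 3.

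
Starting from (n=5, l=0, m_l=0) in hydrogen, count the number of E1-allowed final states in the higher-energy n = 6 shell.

E1 requires Δl = ±1, so l_f ∈ {-1, 1}; with 0 ≤ l_f ≤ n_f−1 = 5, the allowed l_f values are {1}.
For l_f = 1: m_f ∈ {m_i−1, m_i, m_i+1} ∩ [−1, 1] = {-1, 0, 1} → 3 states.
Total: 3.

3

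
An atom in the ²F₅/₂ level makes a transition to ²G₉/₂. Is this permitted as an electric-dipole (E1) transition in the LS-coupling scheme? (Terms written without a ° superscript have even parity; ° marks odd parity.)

ΔJ = 0, ±1 (not J=0↔0): J: 5/2 → 9/2, ΔJ = +2 — ✗.
ΔS = 0: S: 1/2 → 1/2 — ✓.
ΔL = 0, ±1 (not L=0↔0): L: 3 → 4, ΔL = +1 — ✓.
Parity must change: even → even — ✗.
Rule(s) violated: parity, ΔJ.

forbidden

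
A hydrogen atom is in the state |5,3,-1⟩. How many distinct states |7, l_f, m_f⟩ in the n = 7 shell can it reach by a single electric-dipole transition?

E1 requires Δl = ±1, so l_f ∈ {2, 4}; with 0 ≤ l_f ≤ n_f−1 = 6, the allowed l_f values are {2, 4}.
For l_f = 2: m_f ∈ {m_i−1, m_i, m_i+1} ∩ [−2, 2] = {-2, -1, 0} → 3 states.
For l_f = 4: m_f ∈ {m_i−1, m_i, m_i+1} ∩ [−4, 4] = {-2, -1, 0} → 3 states.
Total: 6.

6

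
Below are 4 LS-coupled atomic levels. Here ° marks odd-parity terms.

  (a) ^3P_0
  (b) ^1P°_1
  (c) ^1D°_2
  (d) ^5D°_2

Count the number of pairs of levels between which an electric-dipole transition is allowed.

(a)–(b): forbidden (ΔS).
(a)–(c): forbidden (ΔS, ΔJ).
(a)–(d): forbidden (ΔS, ΔJ).
(b)–(c): forbidden (parity).
(b)–(d): forbidden (parity, ΔS).
(c)–(d): forbidden (parity, ΔS).
Allowed pairs: 0 of 6.

0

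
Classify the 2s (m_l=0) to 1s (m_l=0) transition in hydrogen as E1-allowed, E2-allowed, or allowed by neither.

Δl = 0 − 0 = +0; l_i + l_f = 0.
Δm_l = +0.
E1 (Δl = ±1, |Δm_l| ≤ 1): not satisfied.
E2 (Δl = 0,±2, l_i+l_f ≥ 2, |Δm_l| ≤ 2): not satisfied.

neither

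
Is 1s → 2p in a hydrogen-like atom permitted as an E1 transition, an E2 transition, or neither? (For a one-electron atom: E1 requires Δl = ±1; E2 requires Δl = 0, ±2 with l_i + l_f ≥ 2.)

E1

Δl = 1 − 0 = +1; l_i + l_f = 1.
E1 (Δl = ±1): satisfied.
E2 (Δl = 0,±2, l_i+l_f ≥ 2): not satisfied.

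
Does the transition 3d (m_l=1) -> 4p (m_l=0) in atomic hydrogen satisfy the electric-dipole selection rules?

Δl = 1 − 2 = -1; the E1 rule Δl = ±1 is satisfied.
Δm_l = 0 − (1) = -1. E1 requires Δm_l = 0, ±1: satisfied.
All E1 selection rules are satisfied.

allowed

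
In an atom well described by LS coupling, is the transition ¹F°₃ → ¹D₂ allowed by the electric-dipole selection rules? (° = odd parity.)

allowed

Parity must change: odd → even — ok.
ΔS = 0: S: 0 → 0 — ok.
ΔL = 0, ±1 (not L=0↔0): L: 3 → 2, ΔL = -1 — ok.
ΔJ = 0, ±1 (not J=0↔0): J: 3 → 2, ΔJ = -1 — ok.
All four E1 rules are satisfied.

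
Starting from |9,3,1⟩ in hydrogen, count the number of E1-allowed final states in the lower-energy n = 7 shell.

6

E1 requires Δl = ±1, so l_f ∈ {2, 4}; with 0 ≤ l_f ≤ n_f−1 = 6, the allowed l_f values are {2, 4}.
For l_f = 2: m_f ∈ {m_i−1, m_i, m_i+1} ∩ [−2, 2] = {0, 1, 2} → 3 states.
For l_f = 4: m_f ∈ {m_i−1, m_i, m_i+1} ∩ [−4, 4] = {0, 1, 2} → 3 states.
Total: 6.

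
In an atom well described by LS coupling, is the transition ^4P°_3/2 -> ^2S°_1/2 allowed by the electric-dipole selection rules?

forbidden

Parity must change: odd → odd — fails.
ΔS = 0: S: 3/2 → 1/2 — fails.
ΔL = 0, ±1 (not L=0↔0): L: 1 → 0, ΔL = -1 — ok.
ΔJ = 0, ±1 (not J=0↔0): J: 3/2 → 1/2, ΔJ = -1 — ok.
Rule(s) violated: parity, ΔS.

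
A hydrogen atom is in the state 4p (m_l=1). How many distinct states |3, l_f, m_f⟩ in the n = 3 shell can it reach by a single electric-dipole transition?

E1 requires Δl = ±1, so l_f ∈ {0, 2}; with 0 ≤ l_f ≤ n_f−1 = 2, the allowed l_f values are {0, 2}.
For l_f = 0: m_f ∈ {m_i−1, m_i, m_i+1} ∩ [−0, 0] = {0} → 1 state.
For l_f = 2: m_f ∈ {m_i−1, m_i, m_i+1} ∩ [−2, 2] = {0, 1, 2} → 3 states.
Total: 4.

4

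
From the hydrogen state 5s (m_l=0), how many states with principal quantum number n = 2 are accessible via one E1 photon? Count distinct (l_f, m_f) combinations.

3

E1 requires Δl = ±1, so l_f ∈ {-1, 1}; with 0 ≤ l_f ≤ n_f−1 = 1, the allowed l_f values are {1}.
For l_f = 1: m_f ∈ {m_i−1, m_i, m_i+1} ∩ [−1, 1] = {-1, 0, 1} → 3 states.
Total: 3.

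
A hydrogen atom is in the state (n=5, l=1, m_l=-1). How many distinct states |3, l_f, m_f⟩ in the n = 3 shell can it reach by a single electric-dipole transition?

E1 requires Δl = ±1, so l_f ∈ {0, 2}; with 0 ≤ l_f ≤ n_f−1 = 2, the allowed l_f values are {0, 2}.
For l_f = 0: m_f ∈ {m_i−1, m_i, m_i+1} ∩ [−0, 0] = {0} → 1 state.
For l_f = 2: m_f ∈ {m_i−1, m_i, m_i+1} ∩ [−2, 2] = {-2, -1, 0} → 3 states.
Total: 4.

4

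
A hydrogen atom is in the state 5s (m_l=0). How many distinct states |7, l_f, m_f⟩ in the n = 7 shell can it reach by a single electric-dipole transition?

3

E1 requires Δl = ±1, so l_f ∈ {-1, 1}; with 0 ≤ l_f ≤ n_f−1 = 6, the allowed l_f values are {1}.
For l_f = 1: m_f ∈ {m_i−1, m_i, m_i+1} ∩ [−1, 1] = {-1, 0, 1} → 3 states.
Total: 3.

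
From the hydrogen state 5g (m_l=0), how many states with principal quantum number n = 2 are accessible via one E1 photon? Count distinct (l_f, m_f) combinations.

E1 requires l_f ∈ {3, 5}, but neither lies in [0, 1], so no final state is reachable.
Total: 0.

0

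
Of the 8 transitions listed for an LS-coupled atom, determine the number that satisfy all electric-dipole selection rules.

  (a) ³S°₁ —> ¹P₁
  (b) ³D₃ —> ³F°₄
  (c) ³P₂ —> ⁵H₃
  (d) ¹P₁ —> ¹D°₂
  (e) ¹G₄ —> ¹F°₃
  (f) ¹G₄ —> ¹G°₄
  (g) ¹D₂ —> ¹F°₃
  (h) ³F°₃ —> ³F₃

(a) forbidden (ΔS fails)
(b) allowed
(c) forbidden (parity, ΔS, ΔL fail)
(d) allowed
(e) allowed
(f) allowed
(g) allowed
(h) allowed
Total allowed: 6 of 8.

6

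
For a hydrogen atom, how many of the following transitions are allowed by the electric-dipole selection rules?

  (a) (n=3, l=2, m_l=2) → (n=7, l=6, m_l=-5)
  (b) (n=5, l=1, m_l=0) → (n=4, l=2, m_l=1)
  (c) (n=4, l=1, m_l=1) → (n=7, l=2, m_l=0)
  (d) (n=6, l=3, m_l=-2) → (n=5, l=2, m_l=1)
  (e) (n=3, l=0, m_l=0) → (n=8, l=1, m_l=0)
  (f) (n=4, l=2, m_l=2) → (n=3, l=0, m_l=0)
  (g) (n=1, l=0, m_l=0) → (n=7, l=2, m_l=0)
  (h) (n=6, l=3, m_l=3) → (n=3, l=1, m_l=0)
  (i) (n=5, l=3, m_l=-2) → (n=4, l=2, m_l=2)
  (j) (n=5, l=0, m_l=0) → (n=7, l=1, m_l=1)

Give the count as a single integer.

4

(a) forbidden — Δl = +4 (E1 requires Δl = ±1); Δm_l = -7 (E1 requires Δm_l = 0, ±1)
(b) allowed
(c) allowed
(d) forbidden — Δm_l = +3 (E1 requires Δm_l = 0, ±1)
(e) allowed
(f) forbidden — Δl = -2 (E1 requires Δl = ±1); Δm_l = -2 (E1 requires Δm_l = 0, ±1)
(g) forbidden — Δl = +2 (E1 requires Δl = ±1)
(h) forbidden — Δl = -2 (E1 requires Δl = ±1); Δm_l = -3 (E1 requires Δm_l = 0, ±1)
(i) forbidden — Δm_l = +4 (E1 requires Δm_l = 0, ±1)
(j) allowed
Total allowed: 4 of 10.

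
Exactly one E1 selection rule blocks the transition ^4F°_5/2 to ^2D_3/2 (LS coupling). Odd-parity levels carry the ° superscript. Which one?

the ΔS = 0 rule

Parity must change: odd → even — passes.
ΔS = 0: S: 3/2 → 1/2 — fails.
ΔL = 0, ±1 (not L=0↔0): L: 3 → 2, ΔL = -1 — passes.
ΔJ = 0, ±1 (not J=0↔0): J: 5/2 → 3/2, ΔJ = -1 — passes.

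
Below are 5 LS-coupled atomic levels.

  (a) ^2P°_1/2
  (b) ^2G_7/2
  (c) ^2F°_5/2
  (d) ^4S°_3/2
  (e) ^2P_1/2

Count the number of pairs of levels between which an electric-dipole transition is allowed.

(a)–(b): forbidden (ΔL, ΔJ).
(a)–(c): forbidden (parity, ΔL, ΔJ).
(a)–(d): forbidden (parity, ΔS).
(a)–(e): allowed.
(b)–(c): allowed.
(b)–(d): forbidden (ΔS, ΔL, ΔJ).
(b)–(e): forbidden (parity, ΔL, ΔJ).
(c)–(d): forbidden (parity, ΔS, ΔL).
(c)–(e): forbidden (ΔL, ΔJ).
(d)–(e): forbidden (ΔS).
Allowed pairs: 2 of 10.

2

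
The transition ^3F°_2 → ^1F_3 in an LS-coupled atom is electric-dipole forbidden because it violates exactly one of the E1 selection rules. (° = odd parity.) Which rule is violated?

the ΔS = 0 rule

Reading off the term symbols: S 1→0, L 3→3, J 2→3, parity odd→even.
Parity must change: odd → even — ✓.
ΔS = 0: S: 1 → 0 — ✗.
ΔL = 0, ±1 (not L=0↔0): L: 3 → 3, ΔL = +0 — ✓.
ΔJ = 0, ±1 (not J=0↔0): J: 2 → 3, ΔJ = +1 — ✓.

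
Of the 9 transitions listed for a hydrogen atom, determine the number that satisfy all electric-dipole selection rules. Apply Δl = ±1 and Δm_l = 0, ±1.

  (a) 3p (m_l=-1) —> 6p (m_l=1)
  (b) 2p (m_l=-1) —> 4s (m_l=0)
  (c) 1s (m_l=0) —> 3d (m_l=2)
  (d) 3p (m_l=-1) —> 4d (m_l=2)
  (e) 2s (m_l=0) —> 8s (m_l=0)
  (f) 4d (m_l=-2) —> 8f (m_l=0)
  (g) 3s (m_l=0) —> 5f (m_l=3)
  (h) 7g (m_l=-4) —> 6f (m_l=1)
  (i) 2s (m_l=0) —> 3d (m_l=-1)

1

(a) forbidden — Δl = +0 (E1 requires Δl = ±1); Δm_l = +2 (E1 requires Δm_l = 0, ±1)
(b) allowed
(c) forbidden — Δl = +2 (E1 requires Δl = ±1); Δm_l = +2 (E1 requires Δm_l = 0, ±1)
(d) forbidden — Δm_l = +3 (E1 requires Δm_l = 0, ±1)
(e) forbidden — Δl = +0 (E1 requires Δl = ±1)
(f) forbidden — Δm_l = +2 (E1 requires Δm_l = 0, ±1)
(g) forbidden — Δl = +3 (E1 requires Δl = ±1); Δm_l = +3 (E1 requires Δm_l = 0, ±1)
(h) forbidden — Δm_l = +5 (E1 requires Δm_l = 0, ±1)
(i) forbidden — Δl = +2 (E1 requires Δl = ±1)
Total allowed: 1 of 9.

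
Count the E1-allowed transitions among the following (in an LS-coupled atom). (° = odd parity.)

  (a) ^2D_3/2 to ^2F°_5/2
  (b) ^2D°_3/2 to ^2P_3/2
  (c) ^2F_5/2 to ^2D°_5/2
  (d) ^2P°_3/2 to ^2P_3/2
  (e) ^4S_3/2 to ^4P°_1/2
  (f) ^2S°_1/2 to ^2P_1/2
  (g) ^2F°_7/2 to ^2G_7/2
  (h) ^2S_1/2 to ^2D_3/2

7

(a) allowed
(b) allowed
(c) allowed
(d) allowed
(e) allowed
(f) allowed
(g) allowed
(h) forbidden (parity, ΔL fail)
Total allowed: 7 of 8.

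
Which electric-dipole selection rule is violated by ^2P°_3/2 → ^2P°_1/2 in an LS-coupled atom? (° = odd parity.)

Initial level: S=1/2, L=1, J=3/2, parity odd. Final level: S=1/2, L=1, J=1/2, parity odd.
ΔL = 0, ±1 (not L=0↔0): L: 1 → 1, ΔL = +0 — ✓.
ΔS = 0: S: 1/2 → 1/2 — ✓.
Parity must change: odd → odd — ✗.
ΔJ = 0, ±1 (not J=0↔0): J: 3/2 → 1/2, ΔJ = -1 — ✓.

parity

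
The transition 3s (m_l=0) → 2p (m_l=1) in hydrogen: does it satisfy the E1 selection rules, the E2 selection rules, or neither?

Δl = 1 − 0 = +1; l_i + l_f = 1.
Δm_l = +1.
E1 (Δl = ±1, |Δm_l| ≤ 1): satisfied.
E2 (Δl = 0,±2, l_i+l_f ≥ 2, |Δm_l| ≤ 2): not satisfied.

E1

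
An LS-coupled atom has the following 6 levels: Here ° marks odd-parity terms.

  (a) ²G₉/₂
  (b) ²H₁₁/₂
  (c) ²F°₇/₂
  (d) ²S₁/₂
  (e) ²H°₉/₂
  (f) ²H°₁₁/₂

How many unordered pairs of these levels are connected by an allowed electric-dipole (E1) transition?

5

(a)–(b): forbidden (parity).
(a)–(c): allowed.
(a)–(d): forbidden (parity, ΔL, ΔJ).
(a)–(e): allowed.
(a)–(f): allowed.
(b)–(c): forbidden (ΔL, ΔJ).
(b)–(d): forbidden (parity, ΔL, ΔJ).
(b)–(e): allowed.
(b)–(f): allowed.
(c)–(d): forbidden (ΔL, ΔJ).
(c)–(e): forbidden (parity, ΔL).
(c)–(f): forbidden (parity, ΔL, ΔJ).
(d)–(e): forbidden (ΔL, ΔJ).
(d)–(f): forbidden (ΔL, ΔJ).
(e)–(f): forbidden (parity).
Allowed pairs: 5 of 15.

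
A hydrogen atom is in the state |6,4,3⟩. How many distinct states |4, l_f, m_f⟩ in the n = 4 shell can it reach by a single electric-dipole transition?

2

E1 requires Δl = ±1, so l_f ∈ {3, 5}; with 0 ≤ l_f ≤ n_f−1 = 3, the allowed l_f values are {3}.
For l_f = 3: m_f ∈ {m_i−1, m_i, m_i+1} ∩ [−3, 3] = {2, 3} → 2 states.
Total: 2.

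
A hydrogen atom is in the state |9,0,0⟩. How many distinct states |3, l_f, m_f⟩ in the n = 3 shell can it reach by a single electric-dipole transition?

E1 requires Δl = ±1, so l_f ∈ {-1, 1}; with 0 ≤ l_f ≤ n_f−1 = 2, the allowed l_f values are {1}.
For l_f = 1: m_f ∈ {m_i−1, m_i, m_i+1} ∩ [−1, 1] = {-1, 0, 1} → 3 states.
Total: 3.

3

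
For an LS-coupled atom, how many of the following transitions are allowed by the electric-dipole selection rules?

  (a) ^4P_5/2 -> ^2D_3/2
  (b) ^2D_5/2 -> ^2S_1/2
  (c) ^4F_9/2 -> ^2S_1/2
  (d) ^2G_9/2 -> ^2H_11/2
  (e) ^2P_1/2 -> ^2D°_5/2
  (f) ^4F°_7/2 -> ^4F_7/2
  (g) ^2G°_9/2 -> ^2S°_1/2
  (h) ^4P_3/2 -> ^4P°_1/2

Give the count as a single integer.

(a) forbidden (parity, ΔS fail)
(b) forbidden (parity, ΔL, ΔJ fail)
(c) forbidden (parity, ΔS, ΔL, ΔJ fail)
(d) forbidden (parity fails)
(e) forbidden (ΔJ fails)
(f) allowed
(g) forbidden (parity, ΔL, ΔJ fail)
(h) allowed
Total allowed: 2 of 8.

2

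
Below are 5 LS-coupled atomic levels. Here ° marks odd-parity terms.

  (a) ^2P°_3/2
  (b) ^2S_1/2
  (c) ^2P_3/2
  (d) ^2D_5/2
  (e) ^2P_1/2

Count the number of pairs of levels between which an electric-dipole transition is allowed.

(a)–(b): allowed.
(a)–(c): allowed.
(a)–(d): allowed.
(a)–(e): allowed.
(b)–(c): forbidden (parity).
(b)–(d): forbidden (parity, ΔL, ΔJ).
(b)–(e): forbidden (parity).
(c)–(d): forbidden (parity).
(c)–(e): forbidden (parity).
(d)–(e): forbidden (parity, ΔJ).
Allowed pairs: 4 of 10.

4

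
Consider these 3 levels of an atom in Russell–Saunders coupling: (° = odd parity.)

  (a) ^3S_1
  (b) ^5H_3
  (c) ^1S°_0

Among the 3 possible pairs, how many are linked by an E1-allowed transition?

(a)–(b): forbidden (parity, ΔS, ΔL, ΔJ).
(a)–(c): forbidden (ΔS, ΔL).
(b)–(c): forbidden (ΔS, ΔL, ΔJ).
Allowed pairs: 0 of 3.

0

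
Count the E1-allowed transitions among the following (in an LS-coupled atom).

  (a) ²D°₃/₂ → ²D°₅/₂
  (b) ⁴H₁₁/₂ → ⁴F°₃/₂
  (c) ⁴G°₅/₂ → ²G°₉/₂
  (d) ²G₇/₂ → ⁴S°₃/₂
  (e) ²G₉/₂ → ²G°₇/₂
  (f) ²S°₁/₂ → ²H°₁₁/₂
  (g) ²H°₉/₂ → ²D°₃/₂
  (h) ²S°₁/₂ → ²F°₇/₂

(a) forbidden (parity fails)
(b) forbidden (ΔL, ΔJ fail)
(c) forbidden (parity, ΔS, ΔJ fail)
(d) forbidden (ΔS, ΔL, ΔJ fail)
(e) allowed
(f) forbidden (parity, ΔL, ΔJ fail)
(g) forbidden (parity, ΔL, ΔJ fail)
(h) forbidden (parity, ΔL, ΔJ fail)
Total allowed: 1 of 8.

1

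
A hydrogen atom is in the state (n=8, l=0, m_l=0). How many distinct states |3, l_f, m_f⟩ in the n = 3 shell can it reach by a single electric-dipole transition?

E1 requires Δl = ±1, so l_f ∈ {-1, 1}; with 0 ≤ l_f ≤ n_f−1 = 2, the allowed l_f values are {1}.
For l_f = 1: m_f ∈ {m_i−1, m_i, m_i+1} ∩ [−1, 1] = {-1, 0, 1} → 3 states.
Total: 3.

3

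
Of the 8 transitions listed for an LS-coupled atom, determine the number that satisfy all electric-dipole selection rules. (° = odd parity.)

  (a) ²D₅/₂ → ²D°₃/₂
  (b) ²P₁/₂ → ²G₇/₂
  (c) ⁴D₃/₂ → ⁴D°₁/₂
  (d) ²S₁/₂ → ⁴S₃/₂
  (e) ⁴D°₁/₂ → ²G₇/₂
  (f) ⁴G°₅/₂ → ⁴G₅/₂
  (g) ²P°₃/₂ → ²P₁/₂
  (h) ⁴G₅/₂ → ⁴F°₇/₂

(a) allowed
(b) forbidden (parity, ΔL, ΔJ fail)
(c) allowed
(d) forbidden (parity, ΔS, ΔL fail)
(e) forbidden (ΔS, ΔL, ΔJ fail)
(f) allowed
(g) allowed
(h) allowed
Total allowed: 5 of 8.

5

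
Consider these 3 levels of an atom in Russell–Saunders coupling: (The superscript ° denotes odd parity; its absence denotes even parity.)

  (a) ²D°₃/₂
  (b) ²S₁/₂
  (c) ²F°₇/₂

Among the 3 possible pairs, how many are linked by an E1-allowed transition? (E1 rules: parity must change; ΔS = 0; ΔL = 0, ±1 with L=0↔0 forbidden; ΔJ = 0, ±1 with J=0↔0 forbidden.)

(a)–(b): forbidden (ΔL).
(a)–(c): forbidden (parity, ΔJ).
(b)–(c): forbidden (ΔL, ΔJ).
Allowed pairs: 0 of 3.

0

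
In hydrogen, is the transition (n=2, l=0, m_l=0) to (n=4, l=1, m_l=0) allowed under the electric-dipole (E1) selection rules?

allowed

Initial l = 0, final l = 1, so Δl = +1. E1 requires Δl = ±1: ok.
Δm_l = 0 − (0) = +0. E1 requires Δm_l = 0, ±1: ok.
All E1 selection rules are satisfied.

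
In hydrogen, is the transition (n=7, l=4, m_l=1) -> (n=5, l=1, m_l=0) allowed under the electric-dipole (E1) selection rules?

forbidden

Initial l = 4, final l = 1, so Δl = -3. E1 requires Δl = ±1: fails.
Δm_l = 0 − (1) = -1. E1 requires Δm_l = 0, ±1: passes.
The transition is electric-dipole forbidden.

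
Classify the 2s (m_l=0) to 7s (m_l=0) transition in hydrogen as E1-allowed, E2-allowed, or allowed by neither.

Δl = 0 − 0 = +0; l_i + l_f = 0.
Δm_l = +0.
E1 (Δl = ±1, |Δm_l| ≤ 1): not satisfied.
E2 (Δl = 0,±2, l_i+l_f ≥ 2, |Δm_l| ≤ 2): not satisfied.

neither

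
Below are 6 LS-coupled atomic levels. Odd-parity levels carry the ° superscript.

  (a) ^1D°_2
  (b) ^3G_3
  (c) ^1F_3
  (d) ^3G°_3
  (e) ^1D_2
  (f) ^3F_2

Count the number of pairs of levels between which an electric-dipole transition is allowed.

4

(a)–(b): forbidden (ΔS, ΔL).
(a)–(c): allowed.
(a)–(d): forbidden (parity, ΔS, ΔL).
(a)–(e): allowed.
(a)–(f): forbidden (ΔS).
(b)–(c): forbidden (parity, ΔS).
(b)–(d): allowed.
(b)–(e): forbidden (parity, ΔS, ΔL).
(b)–(f): forbidden (parity).
(c)–(d): forbidden (ΔS).
(c)–(e): forbidden (parity).
(c)–(f): forbidden (parity, ΔS).
(d)–(e): forbidden (ΔS, ΔL).
(d)–(f): allowed.
(e)–(f): forbidden (parity, ΔS).
Allowed pairs: 4 of 15.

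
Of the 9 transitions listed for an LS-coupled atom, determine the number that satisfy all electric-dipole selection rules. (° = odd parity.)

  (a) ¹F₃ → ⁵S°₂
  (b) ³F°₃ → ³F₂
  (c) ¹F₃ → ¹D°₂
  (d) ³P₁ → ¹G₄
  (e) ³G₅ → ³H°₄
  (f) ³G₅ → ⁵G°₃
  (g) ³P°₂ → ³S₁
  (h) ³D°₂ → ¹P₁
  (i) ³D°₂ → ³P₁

5

(a) forbidden (ΔS, ΔL fail)
(b) allowed
(c) allowed
(d) forbidden (parity, ΔS, ΔL, ΔJ fail)
(e) allowed
(f) forbidden (ΔS, ΔJ fail)
(g) allowed
(h) forbidden (ΔS fails)
(i) allowed
Total allowed: 5 of 9.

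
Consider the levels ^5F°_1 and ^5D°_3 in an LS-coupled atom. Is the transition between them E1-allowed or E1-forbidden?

Initial level: S=2, L=3, J=1, parity odd. Final level: S=2, L=2, J=3, parity odd.
ΔS = 0: S: 2 → 2 — ok.
ΔL = 0, ±1 (not L=0↔0): L: 3 → 2, ΔL = -1 — ok.
Parity must change: odd → odd — fails.
ΔJ = 0, ±1 (not J=0↔0): J: 1 → 3, ΔJ = +2 — fails.
Rule(s) violated: parity, ΔJ.

forbidden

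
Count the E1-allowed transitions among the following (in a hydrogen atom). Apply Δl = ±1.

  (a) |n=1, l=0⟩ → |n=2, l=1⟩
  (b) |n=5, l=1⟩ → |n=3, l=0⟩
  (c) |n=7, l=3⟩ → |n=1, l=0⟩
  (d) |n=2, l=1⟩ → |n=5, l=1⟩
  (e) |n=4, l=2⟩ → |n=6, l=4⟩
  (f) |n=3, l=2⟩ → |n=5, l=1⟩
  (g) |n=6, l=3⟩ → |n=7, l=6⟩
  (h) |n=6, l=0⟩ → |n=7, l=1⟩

4

(a) allowed
(b) allowed
(c) forbidden — Δl = -3 (E1 requires Δl = ±1)
(d) forbidden — Δl = +0 (E1 requires Δl = ±1)
(e) forbidden — Δl = +2 (E1 requires Δl = ±1)
(f) allowed
(g) forbidden — Δl = +3 (E1 requires Δl = ±1)
(h) allowed
Total allowed: 4 of 8.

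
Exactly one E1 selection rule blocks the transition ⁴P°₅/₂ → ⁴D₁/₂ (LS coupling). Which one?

the ΔJ = 0, ±1 rule

Reading off the term symbols: S 3/2→3/2, L 1→2, J 5/2→1/2, parity odd→even.
Parity must change: odd → even — satisfied.
ΔS = 0: S: 3/2 → 3/2 — satisfied.
ΔL = 0, ±1 (not L=0↔0): L: 1 → 2, ΔL = +1 — satisfied.
ΔJ = 0, ±1 (not J=0↔0): J: 5/2 → 1/2, ΔJ = -2 — violated.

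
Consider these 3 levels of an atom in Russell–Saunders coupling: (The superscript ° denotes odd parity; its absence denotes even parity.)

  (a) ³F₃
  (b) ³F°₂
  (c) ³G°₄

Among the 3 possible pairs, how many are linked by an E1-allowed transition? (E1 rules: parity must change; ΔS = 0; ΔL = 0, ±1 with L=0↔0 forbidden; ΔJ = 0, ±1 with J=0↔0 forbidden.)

(a)–(b): allowed.
(a)–(c): allowed.
(b)–(c): forbidden (parity, ΔJ).
Allowed pairs: 2 of 3.

2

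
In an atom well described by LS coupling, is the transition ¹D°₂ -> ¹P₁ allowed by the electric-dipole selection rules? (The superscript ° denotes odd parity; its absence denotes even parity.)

allowed

Initial level: S=0, L=2, J=2, parity odd. Final level: S=0, L=1, J=1, parity even.
Parity must change: odd → even — ✓.
ΔS = 0: S: 0 → 0 — ✓.
ΔL = 0, ±1 (not L=0↔0): L: 2 → 1, ΔL = -1 — ✓.
ΔJ = 0, ±1 (not J=0↔0): J: 2 → 1, ΔJ = -1 — ✓.
All four E1 rules are satisfied.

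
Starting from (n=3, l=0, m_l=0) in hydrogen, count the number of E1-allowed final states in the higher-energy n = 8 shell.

3

E1 requires Δl = ±1, so l_f ∈ {-1, 1}; with 0 ≤ l_f ≤ n_f−1 = 7, the allowed l_f values are {1}.
For l_f = 1: m_f ∈ {m_i−1, m_i, m_i+1} ∩ [−1, 1] = {-1, 0, 1} → 3 states.
Total: 3.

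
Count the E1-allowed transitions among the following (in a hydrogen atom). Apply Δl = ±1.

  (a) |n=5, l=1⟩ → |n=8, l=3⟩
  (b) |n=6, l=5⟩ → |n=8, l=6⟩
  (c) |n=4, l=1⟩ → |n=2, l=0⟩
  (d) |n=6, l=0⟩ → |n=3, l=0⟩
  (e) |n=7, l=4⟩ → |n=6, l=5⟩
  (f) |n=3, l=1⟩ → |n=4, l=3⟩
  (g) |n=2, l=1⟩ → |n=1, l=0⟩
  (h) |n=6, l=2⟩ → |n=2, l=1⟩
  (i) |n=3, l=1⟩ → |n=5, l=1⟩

5

(a) forbidden — Δl = +2 (E1 requires Δl = ±1)
(b) allowed
(c) allowed
(d) forbidden — Δl = +0 (E1 requires Δl = ±1)
(e) allowed
(f) forbidden — Δl = +2 (E1 requires Δl = ±1)
(g) allowed
(h) allowed
(i) forbidden — Δl = +0 (E1 requires Δl = ±1)
Total allowed: 5 of 9.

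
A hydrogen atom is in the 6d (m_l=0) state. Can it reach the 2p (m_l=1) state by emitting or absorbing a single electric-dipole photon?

Initial l = 2, final l = 1, so Δl = -1. E1 requires Δl = ±1: passes.
Δm_l = 1 − (0) = +1. E1 requires Δm_l = 0, ±1: passes.
All E1 selection rules are satisfied.

allowed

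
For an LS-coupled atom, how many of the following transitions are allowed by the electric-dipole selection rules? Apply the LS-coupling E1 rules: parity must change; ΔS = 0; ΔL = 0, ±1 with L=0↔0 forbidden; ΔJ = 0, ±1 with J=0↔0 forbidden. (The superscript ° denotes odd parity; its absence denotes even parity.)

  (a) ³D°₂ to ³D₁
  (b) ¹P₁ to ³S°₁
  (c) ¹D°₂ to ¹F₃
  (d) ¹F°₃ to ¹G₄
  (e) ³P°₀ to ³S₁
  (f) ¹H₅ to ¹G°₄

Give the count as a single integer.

5

(a) allowed
(b) forbidden (ΔS fails)
(c) allowed
(d) allowed
(e) allowed
(f) allowed
Total allowed: 5 of 6.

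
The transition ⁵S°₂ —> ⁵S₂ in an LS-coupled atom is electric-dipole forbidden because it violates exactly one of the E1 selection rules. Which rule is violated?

Initial level: S=2, L=0, J=2, parity odd. Final level: S=2, L=0, J=2, parity even.
Parity must change: odd → even — ✓.
ΔS = 0: S: 2 → 2 — ✓.
ΔL = 0, ±1 (not L=0↔0): L: 0 → 0, ΔL = +0 — ✗.
ΔJ = 0, ±1 (not J=0↔0): J: 2 → 2, ΔJ = +0 — ✓.

the L=0 ↔ L=0 exclusion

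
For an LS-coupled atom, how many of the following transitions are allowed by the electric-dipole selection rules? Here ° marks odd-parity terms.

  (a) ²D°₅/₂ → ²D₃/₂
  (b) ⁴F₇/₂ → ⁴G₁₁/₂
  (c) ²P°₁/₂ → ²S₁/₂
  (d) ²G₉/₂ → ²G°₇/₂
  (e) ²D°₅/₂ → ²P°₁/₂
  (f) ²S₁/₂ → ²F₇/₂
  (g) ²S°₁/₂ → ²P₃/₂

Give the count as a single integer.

(a) allowed
(b) forbidden (parity, ΔJ fail)
(c) allowed
(d) allowed
(e) forbidden (parity, ΔJ fail)
(f) forbidden (parity, ΔL, ΔJ fail)
(g) allowed
Total allowed: 4 of 7.

4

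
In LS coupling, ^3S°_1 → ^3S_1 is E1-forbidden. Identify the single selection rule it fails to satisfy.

Parity must change: odd → even — satisfied.
ΔS = 0: S: 1 → 1 — satisfied.
ΔL = 0, ±1 (not L=0↔0): L: 0 → 0, ΔL = +0 — violated.
ΔJ = 0, ±1 (not J=0↔0): J: 1 → 1, ΔJ = +0 — satisfied.

the L=0 ↔ L=0 exclusion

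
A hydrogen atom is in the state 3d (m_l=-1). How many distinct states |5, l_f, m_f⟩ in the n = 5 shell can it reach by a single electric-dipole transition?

E1 requires Δl = ±1, so l_f ∈ {1, 3}; with 0 ≤ l_f ≤ n_f−1 = 4, the allowed l_f values are {1, 3}.
For l_f = 1: m_f ∈ {m_i−1, m_i, m_i+1} ∩ [−1, 1] = {-1, 0} → 2 states.
For l_f = 3: m_f ∈ {m_i−1, m_i, m_i+1} ∩ [−3, 3] = {-2, -1, 0} → 3 states.
Total: 5.

5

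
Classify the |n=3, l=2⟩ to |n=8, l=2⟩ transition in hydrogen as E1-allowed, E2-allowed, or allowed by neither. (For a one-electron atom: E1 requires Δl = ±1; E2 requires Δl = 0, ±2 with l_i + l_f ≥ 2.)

Δl = 2 − 2 = +0; l_i + l_f = 4.
E1 (Δl = ±1): not satisfied.
E2 (Δl = 0,±2, l_i+l_f ≥ 2): satisfied.

E2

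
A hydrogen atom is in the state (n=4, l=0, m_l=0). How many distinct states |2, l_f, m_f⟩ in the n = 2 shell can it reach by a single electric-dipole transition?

E1 requires Δl = ±1, so l_f ∈ {-1, 1}; with 0 ≤ l_f ≤ n_f−1 = 1, the allowed l_f values are {1}.
For l_f = 1: m_f ∈ {m_i−1, m_i, m_i+1} ∩ [−1, 1] = {-1, 0, 1} → 3 states.
Total: 3.

3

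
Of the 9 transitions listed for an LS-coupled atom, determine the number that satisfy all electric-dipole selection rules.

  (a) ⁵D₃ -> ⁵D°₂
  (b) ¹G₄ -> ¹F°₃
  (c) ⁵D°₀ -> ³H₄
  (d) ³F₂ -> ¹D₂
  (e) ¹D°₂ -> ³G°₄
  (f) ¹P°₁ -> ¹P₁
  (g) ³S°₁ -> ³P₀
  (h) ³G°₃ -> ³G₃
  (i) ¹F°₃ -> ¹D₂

6

(a) allowed
(b) allowed
(c) forbidden (ΔS, ΔL, ΔJ fail)
(d) forbidden (parity, ΔS fail)
(e) forbidden (parity, ΔS, ΔL, ΔJ fail)
(f) allowed
(g) allowed
(h) allowed
(i) allowed
Total allowed: 6 of 9.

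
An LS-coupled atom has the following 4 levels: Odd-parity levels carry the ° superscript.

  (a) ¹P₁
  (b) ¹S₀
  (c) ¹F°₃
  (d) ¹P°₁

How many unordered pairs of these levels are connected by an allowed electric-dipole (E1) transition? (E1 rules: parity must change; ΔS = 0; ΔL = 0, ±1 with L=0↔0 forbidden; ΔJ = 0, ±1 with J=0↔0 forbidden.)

2

(a)–(b): forbidden (parity).
(a)–(c): forbidden (ΔL, ΔJ).
(a)–(d): allowed.
(b)–(c): forbidden (ΔL, ΔJ).
(b)–(d): allowed.
(c)–(d): forbidden (parity, ΔL, ΔJ).
Allowed pairs: 2 of 6.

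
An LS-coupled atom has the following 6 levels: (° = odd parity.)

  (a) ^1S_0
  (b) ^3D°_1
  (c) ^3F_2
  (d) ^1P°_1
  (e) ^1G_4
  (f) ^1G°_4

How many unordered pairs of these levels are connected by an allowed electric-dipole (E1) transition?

(a)–(b): forbidden (ΔS, ΔL).
(a)–(c): forbidden (parity, ΔS, ΔL, ΔJ).
(a)–(d): allowed.
(a)–(e): forbidden (parity, ΔL, ΔJ).
(a)–(f): forbidden (ΔL, ΔJ).
(b)–(c): allowed.
(b)–(d): forbidden (parity, ΔS).
(b)–(e): forbidden (ΔS, ΔL, ΔJ).
(b)–(f): forbidden (parity, ΔS, ΔL, ΔJ).
(c)–(d): forbidden (ΔS, ΔL).
(c)–(e): forbidden (parity, ΔS, ΔJ).
(c)–(f): forbidden (ΔS, ΔJ).
(d)–(e): forbidden (ΔL, ΔJ).
(d)–(f): forbidden (parity, ΔL, ΔJ).
(e)–(f): allowed.
Allowed pairs: 3 of 15.

3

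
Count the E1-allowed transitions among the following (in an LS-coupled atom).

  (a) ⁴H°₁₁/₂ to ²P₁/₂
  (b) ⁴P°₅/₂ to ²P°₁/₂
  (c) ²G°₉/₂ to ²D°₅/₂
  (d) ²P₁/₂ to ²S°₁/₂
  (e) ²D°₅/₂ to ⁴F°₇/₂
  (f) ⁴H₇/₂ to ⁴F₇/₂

1

(a) forbidden (ΔS, ΔL, ΔJ fail)
(b) forbidden (parity, ΔS, ΔJ fail)
(c) forbidden (parity, ΔL, ΔJ fail)
(d) allowed
(e) forbidden (parity, ΔS fail)
(f) forbidden (parity, ΔL fail)
Total allowed: 1 of 6.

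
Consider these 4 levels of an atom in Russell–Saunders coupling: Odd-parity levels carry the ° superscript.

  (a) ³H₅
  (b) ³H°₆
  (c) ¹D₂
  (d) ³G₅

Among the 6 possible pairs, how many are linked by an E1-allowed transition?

2

(a)–(b): allowed.
(a)–(c): forbidden (parity, ΔS, ΔL, ΔJ).
(a)–(d): forbidden (parity).
(b)–(c): forbidden (ΔS, ΔL, ΔJ).
(b)–(d): allowed.
(c)–(d): forbidden (parity, ΔS, ΔL, ΔJ).
Allowed pairs: 2 of 6.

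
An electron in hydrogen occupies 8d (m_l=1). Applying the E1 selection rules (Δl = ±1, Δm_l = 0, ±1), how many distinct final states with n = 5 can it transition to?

E1 requires Δl = ±1, so l_f ∈ {1, 3}; with 0 ≤ l_f ≤ n_f−1 = 4, the allowed l_f values are {1, 3}.
For l_f = 1: m_f ∈ {m_i−1, m_i, m_i+1} ∩ [−1, 1] = {0, 1} → 2 states.
For l_f = 3: m_f ∈ {m_i−1, m_i, m_i+1} ∩ [−3, 3] = {0, 1, 2} → 3 states.
Total: 5.

5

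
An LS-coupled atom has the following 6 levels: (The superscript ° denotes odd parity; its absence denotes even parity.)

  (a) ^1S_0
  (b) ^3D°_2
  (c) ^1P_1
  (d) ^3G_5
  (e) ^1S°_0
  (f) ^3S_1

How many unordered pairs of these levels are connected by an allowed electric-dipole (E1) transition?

(a)–(b): forbidden (ΔS, ΔL, ΔJ).
(a)–(c): forbidden (parity).
(a)–(d): forbidden (parity, ΔS, ΔL, ΔJ).
(a)–(e): forbidden (ΔL, ΔJ).
(a)–(f): forbidden (parity, ΔS, ΔL).
(b)–(c): forbidden (ΔS).
(b)–(d): forbidden (ΔL, ΔJ).
(b)–(e): forbidden (parity, ΔS, ΔL, ΔJ).
(b)–(f): forbidden (ΔL).
(c)–(d): forbidden (parity, ΔS, ΔL, ΔJ).
(c)–(e): allowed.
(c)–(f): forbidden (parity, ΔS).
(d)–(e): forbidden (ΔS, ΔL, ΔJ).
(d)–(f): forbidden (parity, ΔL, ΔJ).
(e)–(f): forbidden (ΔS, ΔL).
Allowed pairs: 1 of 15.

1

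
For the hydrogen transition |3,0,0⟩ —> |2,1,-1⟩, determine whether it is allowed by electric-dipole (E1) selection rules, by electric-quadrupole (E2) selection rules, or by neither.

E1

Δl = 1 − 0 = +1; l_i + l_f = 1.
Δm_l = -1.
E1 (Δl = ±1, |Δm_l| ≤ 1): satisfied.
E2 (Δl = 0,±2, l_i+l_f ≥ 2, |Δm_l| ≤ 2): not satisfied.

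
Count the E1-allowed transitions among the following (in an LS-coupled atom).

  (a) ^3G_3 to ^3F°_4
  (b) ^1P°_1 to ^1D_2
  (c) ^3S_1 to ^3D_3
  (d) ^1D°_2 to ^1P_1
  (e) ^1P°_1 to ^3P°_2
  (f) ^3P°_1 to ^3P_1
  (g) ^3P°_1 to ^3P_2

(a) allowed
(b) allowed
(c) forbidden (parity, ΔL, ΔJ fail)
(d) allowed
(e) forbidden (parity, ΔS fail)
(f) allowed
(g) allowed
Total allowed: 5 of 7.

5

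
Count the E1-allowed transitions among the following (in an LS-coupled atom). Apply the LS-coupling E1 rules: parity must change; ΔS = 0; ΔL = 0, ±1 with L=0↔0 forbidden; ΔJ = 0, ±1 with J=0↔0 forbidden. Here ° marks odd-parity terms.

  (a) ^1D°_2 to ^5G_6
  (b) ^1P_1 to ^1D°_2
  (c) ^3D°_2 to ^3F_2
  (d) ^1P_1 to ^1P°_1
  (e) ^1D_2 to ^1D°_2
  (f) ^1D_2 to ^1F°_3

5

(a) forbidden (ΔS, ΔL, ΔJ fail)
(b) allowed
(c) allowed
(d) allowed
(e) allowed
(f) allowed
Total allowed: 5 of 6.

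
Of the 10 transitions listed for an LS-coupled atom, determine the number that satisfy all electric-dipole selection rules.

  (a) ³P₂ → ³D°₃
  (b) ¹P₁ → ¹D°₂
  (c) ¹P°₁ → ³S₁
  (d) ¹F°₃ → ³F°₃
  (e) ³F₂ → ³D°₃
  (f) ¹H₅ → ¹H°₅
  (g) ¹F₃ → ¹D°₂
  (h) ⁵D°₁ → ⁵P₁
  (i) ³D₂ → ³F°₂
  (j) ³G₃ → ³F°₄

(a) allowed
(b) allowed
(c) forbidden (ΔS fails)
(d) forbidden (parity, ΔS fail)
(e) allowed
(f) allowed
(g) allowed
(h) allowed
(i) allowed
(j) allowed
Total allowed: 8 of 10.

8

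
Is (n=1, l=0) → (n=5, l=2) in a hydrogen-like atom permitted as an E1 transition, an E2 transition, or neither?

E2

Δl = 2 − 0 = +2; l_i + l_f = 2.
E1 (Δl = ±1): not satisfied.
E2 (Δl = 0,±2, l_i+l_f ≥ 2): satisfied.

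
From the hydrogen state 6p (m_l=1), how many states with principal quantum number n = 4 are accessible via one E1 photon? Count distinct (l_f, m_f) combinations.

E1 requires Δl = ±1, so l_f ∈ {0, 2}; with 0 ≤ l_f ≤ n_f−1 = 3, the allowed l_f values are {0, 2}.
For l_f = 0: m_f ∈ {m_i−1, m_i, m_i+1} ∩ [−0, 0] = {0} → 1 state.
For l_f = 2: m_f ∈ {m_i−1, m_i, m_i+1} ∩ [−2, 2] = {0, 1, 2} → 3 states.
Total: 4.

4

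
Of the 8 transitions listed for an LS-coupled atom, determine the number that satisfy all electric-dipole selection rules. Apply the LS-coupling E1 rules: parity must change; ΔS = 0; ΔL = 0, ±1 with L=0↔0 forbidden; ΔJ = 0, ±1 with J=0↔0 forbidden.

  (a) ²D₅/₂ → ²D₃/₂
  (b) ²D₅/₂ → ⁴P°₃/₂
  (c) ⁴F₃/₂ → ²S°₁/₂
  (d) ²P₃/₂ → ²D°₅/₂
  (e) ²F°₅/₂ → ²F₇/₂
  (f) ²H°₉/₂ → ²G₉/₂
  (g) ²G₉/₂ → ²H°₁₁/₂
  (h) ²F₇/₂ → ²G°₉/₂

5

(a) forbidden (parity fails)
(b) forbidden (ΔS fails)
(c) forbidden (ΔS, ΔL fail)
(d) allowed
(e) allowed
(f) allowed
(g) allowed
(h) allowed
Total allowed: 5 of 8.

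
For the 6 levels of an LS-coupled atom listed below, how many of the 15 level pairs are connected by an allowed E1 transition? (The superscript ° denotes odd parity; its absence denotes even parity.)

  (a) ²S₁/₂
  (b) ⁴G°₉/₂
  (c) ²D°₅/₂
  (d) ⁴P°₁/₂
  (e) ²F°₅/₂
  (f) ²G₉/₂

0

(a)–(b): forbidden (ΔS, ΔL, ΔJ).
(a)–(c): forbidden (ΔL, ΔJ).
(a)–(d): forbidden (ΔS).
(a)–(e): forbidden (ΔL, ΔJ).
(a)–(f): forbidden (parity, ΔL, ΔJ).
(b)–(c): forbidden (parity, ΔS, ΔL, ΔJ).
(b)–(d): forbidden (parity, ΔL, ΔJ).
(b)–(e): forbidden (parity, ΔS, ΔJ).
(b)–(f): forbidden (ΔS).
(c)–(d): forbidden (parity, ΔS, ΔJ).
(c)–(e): forbidden (parity).
(c)–(f): forbidden (ΔL, ΔJ).
(d)–(e): forbidden (parity, ΔS, ΔL, ΔJ).
(d)–(f): forbidden (ΔS, ΔL, ΔJ).
(e)–(f): forbidden (ΔJ).
Allowed pairs: 0 of 15.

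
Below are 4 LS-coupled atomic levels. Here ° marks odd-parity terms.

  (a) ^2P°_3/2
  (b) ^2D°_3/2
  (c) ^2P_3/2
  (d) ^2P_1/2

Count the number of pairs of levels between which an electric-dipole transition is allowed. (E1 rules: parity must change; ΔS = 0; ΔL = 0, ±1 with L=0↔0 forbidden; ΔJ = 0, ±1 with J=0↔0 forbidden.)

4

(a)–(b): forbidden (parity).
(a)–(c): allowed.
(a)–(d): allowed.
(b)–(c): allowed.
(b)–(d): allowed.
(c)–(d): forbidden (parity).
Allowed pairs: 4 of 6.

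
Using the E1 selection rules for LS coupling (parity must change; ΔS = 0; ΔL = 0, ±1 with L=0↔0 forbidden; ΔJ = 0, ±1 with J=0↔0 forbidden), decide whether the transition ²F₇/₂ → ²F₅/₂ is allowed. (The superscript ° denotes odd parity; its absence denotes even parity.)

forbidden

Reading off the term symbols: S 1/2→1/2, L 3→3, J 7/2→5/2, parity even→even.
Parity must change: even → even — fails.
ΔS = 0: S: 1/2 → 1/2 — ok.
ΔL = 0, ±1 (not L=0↔0): L: 3 → 3, ΔL = +0 — ok.
ΔJ = 0, ±1 (not J=0↔0): J: 7/2 → 5/2, ΔJ = -1 — ok.
Rule(s) violated: parity.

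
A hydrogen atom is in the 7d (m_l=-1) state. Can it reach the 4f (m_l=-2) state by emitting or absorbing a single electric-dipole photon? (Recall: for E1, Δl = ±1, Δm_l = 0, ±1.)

Initial l = 2, final l = 3, so Δl = +1. E1 requires Δl = ±1: ✓.
Δm_l = -2 − (-1) = -1. E1 requires Δm_l = 0, ±1: ✓.
All E1 selection rules are satisfied.

allowed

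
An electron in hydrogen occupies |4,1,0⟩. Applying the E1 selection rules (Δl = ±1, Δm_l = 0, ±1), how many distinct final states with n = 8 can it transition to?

4

E1 requires Δl = ±1, so l_f ∈ {0, 2}; with 0 ≤ l_f ≤ n_f−1 = 7, the allowed l_f values are {0, 2}.
For l_f = 0: m_f ∈ {m_i−1, m_i, m_i+1} ∩ [−0, 0] = {0} → 1 state.
For l_f = 2: m_f ∈ {m_i−1, m_i, m_i+1} ∩ [−2, 2] = {-1, 0, 1} → 3 states.
Total: 4.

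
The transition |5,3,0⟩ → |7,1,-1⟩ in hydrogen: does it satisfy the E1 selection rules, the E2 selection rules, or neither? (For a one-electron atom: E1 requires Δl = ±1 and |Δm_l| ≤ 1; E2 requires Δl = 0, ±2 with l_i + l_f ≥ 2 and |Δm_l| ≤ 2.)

E2

Δl = 1 − 3 = -2; l_i + l_f = 4.
Δm_l = -1.
E1 (Δl = ±1, |Δm_l| ≤ 1): not satisfied.
E2 (Δl = 0,±2, l_i+l_f ≥ 2, |Δm_l| ≤ 2): satisfied.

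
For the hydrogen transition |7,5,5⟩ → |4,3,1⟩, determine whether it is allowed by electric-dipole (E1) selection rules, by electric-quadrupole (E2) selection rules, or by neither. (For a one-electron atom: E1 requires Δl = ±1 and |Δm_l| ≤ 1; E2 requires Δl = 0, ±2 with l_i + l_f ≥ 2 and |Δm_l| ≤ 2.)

Δl = 3 − 5 = -2; l_i + l_f = 8.
Δm_l = -4.
E1 (Δl = ±1, |Δm_l| ≤ 1): not satisfied.
E2 (Δl = 0,±2, l_i+l_f ≥ 2, |Δm_l| ≤ 2): not satisfied.

neither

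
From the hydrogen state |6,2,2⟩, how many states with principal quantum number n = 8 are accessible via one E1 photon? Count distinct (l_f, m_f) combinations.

E1 requires Δl = ±1, so l_f ∈ {1, 3}; with 0 ≤ l_f ≤ n_f−1 = 7, the allowed l_f values are {1, 3}.
For l_f = 1: m_f ∈ {m_i−1, m_i, m_i+1} ∩ [−1, 1] = {1} → 1 state.
For l_f = 3: m_f ∈ {m_i−1, m_i, m_i+1} ∩ [−3, 3] = {1, 2, 3} → 3 states.
Total: 4.

4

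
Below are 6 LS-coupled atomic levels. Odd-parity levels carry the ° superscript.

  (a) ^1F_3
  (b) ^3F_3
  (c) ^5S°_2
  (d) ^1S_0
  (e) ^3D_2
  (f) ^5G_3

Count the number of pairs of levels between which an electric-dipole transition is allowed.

(a)–(b): forbidden (parity, ΔS).
(a)–(c): forbidden (ΔS, ΔL).
(a)–(d): forbidden (parity, ΔL, ΔJ).
(a)–(e): forbidden (parity, ΔS).
(a)–(f): forbidden (parity, ΔS).
(b)–(c): forbidden (ΔS, ΔL).
(b)–(d): forbidden (parity, ΔS, ΔL, ΔJ).
(b)–(e): forbidden (parity).
(b)–(f): forbidden (parity, ΔS).
(c)–(d): forbidden (ΔS, ΔL, ΔJ).
(c)–(e): forbidden (ΔS, ΔL).
(c)–(f): forbidden (ΔL).
(d)–(e): forbidden (parity, ΔS, ΔL, ΔJ).
(d)–(f): forbidden (parity, ΔS, ΔL, ΔJ).
(e)–(f): forbidden (parity, ΔS, ΔL).
Allowed pairs: 0 of 15.

0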